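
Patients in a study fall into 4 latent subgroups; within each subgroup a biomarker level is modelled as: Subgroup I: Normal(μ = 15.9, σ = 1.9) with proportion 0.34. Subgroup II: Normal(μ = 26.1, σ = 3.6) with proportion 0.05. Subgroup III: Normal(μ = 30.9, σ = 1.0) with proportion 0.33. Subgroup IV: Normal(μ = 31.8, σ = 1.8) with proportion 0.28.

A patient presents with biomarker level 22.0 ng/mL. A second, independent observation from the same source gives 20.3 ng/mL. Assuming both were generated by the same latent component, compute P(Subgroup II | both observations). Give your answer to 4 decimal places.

0.9367

By Bayes' theorem, P(k | x) = P(Z=k) f_k(x) / Σ_j P(Z=j) f_j(x).
Since both observations come from the same component, the likelihood for component k is f_k(x₁)·f_k(x₂).
  L_I = [0.00121315] × [0.0143755] = 1.74396e-05
  L_II = [0.0579366] × [0.0302666] = 0.00175354
  L_III = [2.51581e-18] × [1.59311e-25] = 4.00796e-43
  L_IV = [8.10895e-08] × [3.03489e-10] = 2.46098e-17
Unnormalised posteriors:
  P(Z=I)·L_I = 0.34 × 1.74396e-05 = 5.92948e-06
  P(Z=II)·L_II = 0.05 × 0.00175354 = 8.7677e-05
  P(Z=III)·L_III = 0.33 × 4.00796e-43 = 1.32263e-43
  P(Z=IV)·L_IV = 0.28 × 2.46098e-17 = 6.89073e-18
Normaliser: 5.92948e-06 + 8.7677e-05 + 1.32263e-43 + 6.89073e-18 = 9.36065e-05
P(Subgroup II | x₁, x₂) ≈ 0.9367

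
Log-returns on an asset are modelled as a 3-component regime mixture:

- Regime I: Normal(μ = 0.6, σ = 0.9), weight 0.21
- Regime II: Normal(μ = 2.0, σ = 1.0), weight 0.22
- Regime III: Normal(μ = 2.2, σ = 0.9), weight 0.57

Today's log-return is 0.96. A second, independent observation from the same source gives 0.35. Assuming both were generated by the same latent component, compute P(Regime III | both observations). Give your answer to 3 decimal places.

0.111

Apply Bayes' rule: the posterior for each component is proportional to its prior times its likelihood at x.
Since both observations come from the same component, the likelihood for component k is f_k(x₁)·f_k(x₂).
  p_I = [(1/(0.9·√(2π)))·exp(−(0.96−0.6)²/(2·0.9²)) = 0.443269·exp(-0.08000) = 0.409189] × [0.426493] = 0.174516
  p_II = [(1/(1.0·√(2π)))·exp(−(0.96−2.0)²/(2·1.0²)) = 0.398942·exp(-0.54080) = 0.232297] × [0.102265] = 0.0237558
  p_III = [(1/(0.9·√(2π)))·exp(−(0.96−2.2)²/(2·0.9²)) = 0.443269·exp(-0.94914) = 0.171579] × [0.0535986] = 0.00919637
Weight by the priors:
  π_I·p_I = 0.21 × 0.174516 = 0.0366485
  π_II·p_II = 0.22 × 0.0237558 = 0.00522628
  π_III·p_III = 0.57 × 0.00919637 = 0.00524193
Normaliser: 0.0366485 + 0.00522628 + 0.00524193 = 0.0471167
Responsibility of Regime III: 0.00524193 / 0.0471167 ≈ 0.111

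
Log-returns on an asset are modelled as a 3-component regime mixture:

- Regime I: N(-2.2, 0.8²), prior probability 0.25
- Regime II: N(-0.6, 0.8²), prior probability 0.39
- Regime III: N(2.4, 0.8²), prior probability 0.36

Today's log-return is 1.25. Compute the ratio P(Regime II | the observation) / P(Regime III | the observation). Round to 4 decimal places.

0.2100

The posterior odds equal the prior odds times the likelihood ratio: (P(Z=i)/P(Z=j))·(f_i(x)/f_j(x)).
Component likelihoods at x = 1.25:
  p_I = (1/(0.8·√(2π)))·exp(−(1.25−-2.2)²/(2·0.8²)) = 0.498678·exp(-9.29883) = 4.56447e-05
  p_II = (1/(0.8·√(2π)))·exp(−(1.25−-0.6)²/(2·0.8²)) = 0.498678·exp(-2.67383) = 0.0344026
  p_III = (1/(0.8·√(2π)))·exp(−(1.25−2.4)²/(2·0.8²)) = 0.498678·exp(-1.03320) = 0.177462
Posterior odds = (P(Z=II)·p_II) / (P(Z=III)·p_III) = (0.39·0.0344026) / (0.36·0.177462) = 0.013417 / 0.0638864 ≈ 0.2100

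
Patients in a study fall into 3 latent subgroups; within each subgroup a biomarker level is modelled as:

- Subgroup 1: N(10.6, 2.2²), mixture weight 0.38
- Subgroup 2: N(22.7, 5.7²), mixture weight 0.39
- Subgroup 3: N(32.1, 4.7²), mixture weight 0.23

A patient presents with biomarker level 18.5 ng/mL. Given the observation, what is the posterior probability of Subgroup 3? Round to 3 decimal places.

Posterior ∝ prior × likelihood, so P(k | x) ∝ π_k f_k(x); normalise over all components.
Evaluate each component's likelihood at the observed value:
  f_1 = (1/(2.2·√(2π)))·exp(−(18.5−10.6)²/(2·2.2²)) = 0.181337·exp(-6.44731) = 0.000287379
  f_2 = (1/(5.7·√(2π)))·exp(−(18.5−22.7)²/(2·5.7²)) = 0.069990·exp(-0.27147) = 0.0533505
  f_3 = (1/(4.7·√(2π)))·exp(−(18.5−32.1)²/(2·4.7²)) = 0.084881·exp(-4.18651) = 0.00129013
Unnormalised posteriors:
  π_1·f_1 = 0.38 × 0.000287379 = 0.000109204
  π_2·f_2 = 0.39 × 0.0533505 = 0.0208067
  π_3·f_3 = 0.23 × 0.00129013 = 0.00029673
Sum: 0.000109204 + 0.0208067 + 0.00029673 = 0.0212126
Responsibility of Subgroup 3: 0.00029673 / 0.0212126 ≈ 0.014

0.014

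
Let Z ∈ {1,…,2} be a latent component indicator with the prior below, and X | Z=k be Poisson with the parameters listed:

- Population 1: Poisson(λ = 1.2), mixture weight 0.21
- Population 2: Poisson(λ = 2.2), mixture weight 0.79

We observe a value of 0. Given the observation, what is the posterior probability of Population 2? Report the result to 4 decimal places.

0.5805

The responsibility of component k is w_k f_k(x) divided by Σ_j w_j f_j(x).
Evaluate each component's likelihood at the observed value:
  p_1 = e^(−1.2)·1.2^0/0! = 0.301194
  p_2 = e^(−2.2)·2.2^0/0! = 0.110803
Prior × likelihood for each component:
  w_1·p_1 = 0.21 × 0.301194 = 0.0632508
  w_2·p_2 = 0.79 × 0.110803 = 0.0875345
Normaliser: 0.0632508 + 0.0875345 = 0.150785
P(Population 2 | 0) ≈ 0.5805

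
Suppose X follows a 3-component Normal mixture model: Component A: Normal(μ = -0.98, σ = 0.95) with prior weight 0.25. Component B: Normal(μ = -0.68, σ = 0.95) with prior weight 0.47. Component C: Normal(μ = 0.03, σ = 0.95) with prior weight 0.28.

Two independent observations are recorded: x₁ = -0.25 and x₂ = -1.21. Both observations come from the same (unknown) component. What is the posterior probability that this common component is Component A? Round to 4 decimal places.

0.2746

The responsibility of component k is w_k f_k(x) divided by Σ_j w_j f_j(x).
Since both observations come from the same component, the likelihood for component k is f_k(x₁)·f_k(x₂).
  p_A = [0.312584] × [0.40781] = 0.127475
  p_B = [0.379052] × [0.359418] = 0.136238
  p_C = [0.40209] × [0.179155] = 0.0720366
Prior × likelihood for each component:
  w_A·p_A = 0.25 × 0.127475 = 0.0318688
  w_B·p_B = 0.47 × 0.136238 = 0.0640319
  w_C·p_C = 0.28 × 0.0720366 = 0.0201702
Denominator: 0.0318688 + 0.0640319 + 0.0201702 = 0.116071
Responsibility of Component A: 0.0318688 / 0.116071 ≈ 0.2746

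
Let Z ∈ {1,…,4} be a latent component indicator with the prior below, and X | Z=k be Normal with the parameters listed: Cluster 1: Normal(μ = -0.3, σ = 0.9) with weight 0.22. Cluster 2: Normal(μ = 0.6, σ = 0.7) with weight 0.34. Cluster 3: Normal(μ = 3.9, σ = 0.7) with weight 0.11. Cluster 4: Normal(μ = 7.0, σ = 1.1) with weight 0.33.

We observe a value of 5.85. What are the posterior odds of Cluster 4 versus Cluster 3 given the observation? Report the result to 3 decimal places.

Since P(k|x) ∝ P(Z=k) f_k(x), the posterior odds are P(Z=i) f_i(x) / (P(Z=j) f_j(x)).
Evaluate each component's likelihood at the observed value:
  p_1 = 3.21438e-11
  p_2 = 3.4776e-13
  p_3 = 0.0117681
  p_4 = 0.209981
0.0692939 / 0.00129449 ≈ 53.530

53.530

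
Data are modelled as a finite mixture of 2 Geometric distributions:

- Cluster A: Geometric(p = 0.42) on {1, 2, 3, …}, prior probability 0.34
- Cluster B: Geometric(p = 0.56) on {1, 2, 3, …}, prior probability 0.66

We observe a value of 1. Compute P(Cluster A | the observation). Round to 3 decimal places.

0.279

By Bayes' theorem, P(k | x) = w_k f_k(x) / Σ_j w_j f_j(x).
Evaluate each component's likelihood at the observed value:
  L_A = 0.42·(1−0.42)^0 = 0.42·1 = 0.42
  L_B = 0.56·(1−0.56)^0 = 0.56·1 = 0.56
Multiply by the mixture weights:
  w_A·L_A = 0.34 × 0.42 = 0.1428
  w_B·L_B = 0.66 × 0.56 = 0.3696
Normaliser: 0.1428 + 0.3696 = 0.5124
P(Cluster A | the observation) = 0.1428 / 0.5124 ≈ 0.279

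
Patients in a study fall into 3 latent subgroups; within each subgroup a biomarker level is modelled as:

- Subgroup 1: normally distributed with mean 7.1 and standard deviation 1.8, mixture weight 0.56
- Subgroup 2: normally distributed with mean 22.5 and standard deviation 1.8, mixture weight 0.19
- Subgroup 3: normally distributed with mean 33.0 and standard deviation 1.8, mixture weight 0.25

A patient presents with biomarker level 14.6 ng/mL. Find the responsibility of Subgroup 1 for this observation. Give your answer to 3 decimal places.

0.884

Posterior ∝ prior × likelihood, so P(k | x) ∝ P(Z=k) f_k(x); normalise over all components.
Normal densities:
  f_1 = (1/(1.8·√(2π)))·exp(−(14.6−7.1)²/(2·1.8²)) = 0.221635·exp(-8.68056) = 3.76461e-05
  f_2 = (1/(1.8·√(2π)))·exp(−(14.6−22.5)²/(2·1.8²)) = 0.221635·exp(-9.63117) = 1.45503e-05
  f_3 = (1/(1.8·√(2π)))·exp(−(14.6−33.0)²/(2·1.8²)) = 0.221635·exp(-52.24691) = 4.51951e-24
Unnormalised posteriors:
  P(Z=1)·f_1 = 0.56 × 3.76461e-05 = 2.10818e-05
  P(Z=2)·f_2 = 0.19 × 1.45503e-05 = 2.76456e-06
  P(Z=3)·f_3 = 0.25 × 4.51951e-24 = 1.12988e-24
Sum: 2.10818e-05 + 2.76456e-06 + 1.12988e-24 = 2.38464e-05
Responsibility of Subgroup 1: 2.10818e-05 / 2.38464e-05 ≈ 0.884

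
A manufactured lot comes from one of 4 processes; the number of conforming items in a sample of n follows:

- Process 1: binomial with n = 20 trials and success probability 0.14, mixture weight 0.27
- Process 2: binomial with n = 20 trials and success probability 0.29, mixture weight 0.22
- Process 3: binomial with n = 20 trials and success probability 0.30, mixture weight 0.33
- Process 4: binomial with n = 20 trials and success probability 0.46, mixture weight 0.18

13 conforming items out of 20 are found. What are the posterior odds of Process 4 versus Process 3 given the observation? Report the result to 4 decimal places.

Only the two components matter; the odds are (π_i f_i(x)) / (π_j f_j(x)).
Binomial probabilities:
  f_1 = 2.14076e-07
  f_2 = 0.000723429
  f_3 = 0.00101783
  f_4 = 0.042857
Posterior odds = (π_4·f_4) / (π_3·f_3) = (0.18·0.042857) / (0.33·0.00101783) = 0.00771426 / 0.000335885 ≈ 22.9670

22.9670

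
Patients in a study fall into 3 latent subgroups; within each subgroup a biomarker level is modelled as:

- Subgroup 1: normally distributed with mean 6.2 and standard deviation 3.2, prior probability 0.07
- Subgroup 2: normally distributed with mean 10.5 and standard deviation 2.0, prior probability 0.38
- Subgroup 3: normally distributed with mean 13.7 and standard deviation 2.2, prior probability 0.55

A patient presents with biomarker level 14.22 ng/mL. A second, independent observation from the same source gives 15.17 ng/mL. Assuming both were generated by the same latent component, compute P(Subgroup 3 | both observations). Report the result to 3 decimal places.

Posterior ∝ prior × likelihood, so P(k | x) ∝ π_k f_k(x); normalise over all components.
Since both observations come from the same component, the likelihood for component k is f_k(x₁)·f_k(x₂).
  L_1 = [(1/(3.2·√(2π)))·exp(−(14.22−6.2)²/(2·3.2²)) = 0.124669·exp(-3.14064) = 0.00539257] × [0.00245202] = 1.32227e-05
  L_2 = [(1/(2.0·√(2π)))·exp(−(14.22−10.5)²/(2·2.0²)) = 0.199471·exp(-1.72980) = 0.0353702] × [0.01306] = 0.000461936
  L_3 = [(1/(2.2·√(2π)))·exp(−(14.22−13.7)²/(2·2.2²)) = 0.181337·exp(-0.02793) = 0.176342] × [0.145057] = 0.0255796
Unnormalised posteriors:
  π_1·L_1 = 0.07 × 1.32227e-05 = 9.25587e-07
  π_2·L_2 = 0.38 × 0.000461936 = 0.000175536
  π_3·L_3 = 0.55 × 0.0255796 = 0.0140688
Denominator: 9.25587e-07 + 0.000175536 + 0.0140688 = 0.0142453
Responsibility of Subgroup 3: 0.0140688 / 0.0142453 ≈ 0.988

0.988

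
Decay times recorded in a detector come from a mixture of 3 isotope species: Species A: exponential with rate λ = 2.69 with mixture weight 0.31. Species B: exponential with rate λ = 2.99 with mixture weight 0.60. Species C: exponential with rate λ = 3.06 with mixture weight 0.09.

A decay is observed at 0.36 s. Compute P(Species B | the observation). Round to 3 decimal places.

0.600

Apply Bayes' rule: the posterior for each component is proportional to its prior times its likelihood at x.
Exponential densities:
  p_A = 1.02137
  p_B = 1.01905
  p_C = 1.01696
Unnormalised posteriors:
  w_A·p_A = 0.31 × 1.02137 = 0.316624
  w_B·p_B = 0.60 × 1.01905 = 0.611432
  w_C·p_C = 0.09 × 1.01696 = 0.0915261
Marginal: 0.316624 + 0.611432 + 0.0915261 = 1.01958
Responsibility of Species B: 0.611432 / 1.01958 ≈ 0.600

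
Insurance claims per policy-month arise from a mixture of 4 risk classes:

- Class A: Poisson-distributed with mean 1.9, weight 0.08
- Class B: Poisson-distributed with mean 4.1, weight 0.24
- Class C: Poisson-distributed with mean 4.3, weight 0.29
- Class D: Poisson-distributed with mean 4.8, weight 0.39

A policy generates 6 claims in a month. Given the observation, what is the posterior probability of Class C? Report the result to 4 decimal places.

P(component k | x) = π_k·f_k(x) / marginal(x), where marginal(x) = Σ_j π_j·f_j(x).
Evaluate each component's likelihood at the observed value:
  L_A = e^(−1.9)·1.9^6/6! = 0.00977304
  L_B = e^(−4.1)·4.1^6/6! = 0.109336
  L_C = e^(−4.3)·4.3^6/6! = 0.119127
  L_D = e^(−4.8)·4.8^6/6! = 0.139798
Multiply by the mixture weights:
  π_A·L_A = 0.08 × 0.00977304 = 0.000781843
  π_B·L_B = 0.24 × 0.109336 = 0.0262406
  π_C·L_C = 0.29 × 0.119127 = 0.034547
  π_D·L_D = 0.39 × 0.139798 = 0.0545213
Marginal: 0.000781843 + 0.0262406 + 0.034547 + 0.0545213 = 0.116091
Responsibility of Class C: 0.034547 / 0.116091 ≈ 0.2976

0.2976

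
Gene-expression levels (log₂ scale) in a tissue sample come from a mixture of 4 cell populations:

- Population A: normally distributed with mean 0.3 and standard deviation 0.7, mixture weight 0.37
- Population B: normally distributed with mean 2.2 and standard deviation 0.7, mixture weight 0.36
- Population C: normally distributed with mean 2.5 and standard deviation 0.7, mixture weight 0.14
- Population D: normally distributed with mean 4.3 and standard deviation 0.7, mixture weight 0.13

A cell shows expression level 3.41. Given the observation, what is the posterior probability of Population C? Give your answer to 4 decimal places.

Posterior ∝ prior × likelihood, so P(k | x) ∝ w_k f_k(x); normalise over all components.
Evaluate each component's likelihood at the observed value:
  f_A = (1/(0.7·√(2π)))·exp(−(3.41−0.3)²/(2·0.7²)) = 0.569918·exp(-9.86949) = 2.94813e-05
  f_B = (1/(0.7·√(2π)))·exp(−(3.41−2.2)²/(2·0.7²)) = 0.569918·exp(-1.49398) = 0.127934
  f_C = (1/(0.7·√(2π)))·exp(−(3.41−2.5)²/(2·0.7²)) = 0.569918·exp(-0.84500) = 0.244812
  f_D = (1/(0.7·√(2π)))·exp(−(3.41−4.3)²/(2·0.7²)) = 0.569918·exp(-0.80827) = 0.253973
Weight by the priors:
  w_A·f_A = 0.37 × 2.94813e-05 = 1.09081e-05
  w_B·f_B = 0.36 × 0.127934 = 0.0460561
  w_C·f_C = 0.14 × 0.244812 = 0.0342737
  w_D·f_D = 0.13 × 0.253973 = 0.0330164
Marginal: 1.09081e-05 + 0.0460561 + 0.0342737 + 0.0330164 = 0.113357
P(Population C | the observation) = 0.0342737 / 0.113357 ≈ 0.3024

0.3024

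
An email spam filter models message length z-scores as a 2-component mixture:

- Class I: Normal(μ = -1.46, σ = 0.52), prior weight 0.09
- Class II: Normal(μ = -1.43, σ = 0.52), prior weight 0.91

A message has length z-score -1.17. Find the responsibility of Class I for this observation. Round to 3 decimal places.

Posterior ∝ prior × likelihood, so P(k | x) ∝ w_k f_k(x); normalise over all components.
Component likelihoods at x = -1.17:
  f_I = 0.656704
  f_II = 0.677049
Unnormalised posteriors:
  w_I·f_I = 0.09 × 0.656704 = 0.0591033
  w_II·f_II = 0.91 × 0.677049 = 0.616114
Sum: 0.0591033 + 0.616114 = 0.675218
So the posterior for Class I is 0.0591033 / 0.675218 ≈ 0.088.

0.088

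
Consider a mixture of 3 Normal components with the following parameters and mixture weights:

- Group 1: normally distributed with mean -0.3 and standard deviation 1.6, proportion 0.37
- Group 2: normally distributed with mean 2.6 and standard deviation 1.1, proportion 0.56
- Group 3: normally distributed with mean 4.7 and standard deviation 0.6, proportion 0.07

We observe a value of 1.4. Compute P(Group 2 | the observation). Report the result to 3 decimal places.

0.681

P(component k | x) = P(Z=k)·f_k(x) / marginal(x), where marginal(x) = Σ_j P(Z=j)·f_j(x).
Component likelihoods at x = 1.4:
  L_1 = 0.141792
  L_2 = 0.20003
  L_3 = 1.79496e-07
Unnormalised posteriors:
  P(Z=1)·L_1 = 0.37 × 0.141792 = 0.052463
  P(Z=2)·L_2 = 0.56 × 0.20003 = 0.112017
  P(Z=3)·L_3 = 0.07 × 1.79496e-07 = 1.25647e-08
Normaliser: 0.052463 + 0.112017 + 1.25647e-08 = 0.16448
Responsibility of Group 2: 0.112017 / 0.16448 ≈ 0.681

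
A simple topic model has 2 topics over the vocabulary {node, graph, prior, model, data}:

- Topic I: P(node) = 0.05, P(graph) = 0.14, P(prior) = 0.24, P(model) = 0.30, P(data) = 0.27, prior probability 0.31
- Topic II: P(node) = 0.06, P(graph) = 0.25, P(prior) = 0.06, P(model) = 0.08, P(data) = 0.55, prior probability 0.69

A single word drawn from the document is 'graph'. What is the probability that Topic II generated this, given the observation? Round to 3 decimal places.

Posterior ∝ prior × likelihood, so P(k | x) ∝ P(Z=k) f_k(x); normalise over all components.
Evaluate each component's likelihood at the observed value:
  p_I = 0.14
  p_II = 0.25
Unnormalised posteriors:
  P(Z=I)·p_I = 0.31 × 0.14 = 0.0434
  P(Z=II)·p_II = 0.69 × 0.25 = 0.1725
Marginal: 0.0434 + 0.1725 = 0.2159
Responsibility of Topic II: 0.1725 / 0.2159 ≈ 0.799

0.799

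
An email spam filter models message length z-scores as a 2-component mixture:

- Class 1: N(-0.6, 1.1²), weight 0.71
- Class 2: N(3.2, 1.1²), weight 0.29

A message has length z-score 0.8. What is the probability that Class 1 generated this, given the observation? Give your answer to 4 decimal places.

0.9217

Posterior ∝ prior × likelihood, so P(k | x) ∝ π_k f_k(x); normalise over all components.
Evaluate each component's likelihood at the observed value:
  L_1 = (1/(1.1·√(2π)))·exp(−(0.8−-0.6)²/(2·1.1²)) = 0.362675·exp(-0.80992) = 0.161352
  L_2 = (1/(1.1·√(2π)))·exp(−(0.8−3.2)²/(2·1.1²)) = 0.362675·exp(-2.38017) = 0.0335602
Prior × likelihood for each component:
  π_1·L_1 = 0.71 × 0.161352 = 0.11456
  π_2·L_2 = 0.29 × 0.0335602 = 0.00973246
Marginal: 0.11456 + 0.00973246 = 0.124292
Responsibility of Class 1: 0.11456 / 0.124292 ≈ 0.9217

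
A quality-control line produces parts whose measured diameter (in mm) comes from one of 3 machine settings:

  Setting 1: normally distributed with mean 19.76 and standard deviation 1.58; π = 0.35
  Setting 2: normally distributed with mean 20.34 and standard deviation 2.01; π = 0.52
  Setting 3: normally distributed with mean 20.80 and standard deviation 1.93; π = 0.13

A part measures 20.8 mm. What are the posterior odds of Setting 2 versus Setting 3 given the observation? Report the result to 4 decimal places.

The posterior odds equal the prior odds times the likelihood ratio: (π_i/π_j)·(f_i(x)/f_j(x)).
Normal densities:
  f_1 = (1/(1.58·√(2π)))·exp(−(20.8−19.76)²/(2·1.58²)) = 0.252495·exp(-0.21663) = 0.203316
  f_2 = (1/(2.01·√(2π)))·exp(−(20.8−20.34)²/(2·2.01²)) = 0.198479·exp(-0.02619) = 0.193349
  f_3 = (1/(1.93·√(2π)))·exp(−(20.8−20.80)²/(2·1.93²)) = 0.206706·exp(-0.00000) = 0.206706
Posterior odds = (π_2·f_2) / (π_3·f_3) = (0.52·0.193349) / (0.13·0.206706) = 0.100541 / 0.0268718 ≈ 3.7415

3.7415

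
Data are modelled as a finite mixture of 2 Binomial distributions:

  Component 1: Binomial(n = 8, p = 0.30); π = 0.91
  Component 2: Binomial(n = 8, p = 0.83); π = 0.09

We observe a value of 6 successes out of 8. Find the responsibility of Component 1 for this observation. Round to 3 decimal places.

By Bayes' theorem, P(k | x) = π_k f_k(x) / Σ_j π_j f_j(x).
Binomial probabilities:
  p_1 = C(8,6)·0.30^6·0.70^2 = 28·0.000729·0.49 = 0.0100019
  p_2 = C(8,6)·0.83^6·0.17^2 = 28·0.32694·0.0289 = 0.26456
Unnormalised posteriors:
  π_1·p_1 = 0.91 × 0.0100019 = 0.00910171
  π_2·p_2 = 0.09 × 0.26456 = 0.0238104
Normaliser: 0.00910171 + 0.0238104 = 0.0329121
So the posterior for Component 1 is 0.00910171 / 0.0329121 ≈ 0.277.

0.277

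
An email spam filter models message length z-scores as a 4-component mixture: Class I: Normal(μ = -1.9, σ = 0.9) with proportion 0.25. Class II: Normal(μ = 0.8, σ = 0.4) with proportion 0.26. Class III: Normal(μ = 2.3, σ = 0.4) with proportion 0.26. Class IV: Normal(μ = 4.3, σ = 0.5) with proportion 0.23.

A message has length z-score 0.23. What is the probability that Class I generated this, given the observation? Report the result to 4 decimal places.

0.0669

Apply Bayes' rule: the posterior for each component is proportional to its prior times its likelihood at x.
Normal densities:
  p_I = (1/(0.9·√(2π)))·exp(−(0.23−-1.9)²/(2·0.9²)) = 0.443269·exp(-2.80056) = 0.0269403
  p_II = (1/(0.4·√(2π)))·exp(−(0.23−0.8)²/(2·0.4²)) = 0.997356·exp(-1.01531) = 0.361331
  p_III = (1/(0.4·√(2π)))·exp(−(0.23−2.3)²/(2·0.4²)) = 0.997356·exp(-13.39031) = 1.52585e-06
  p_IV = (1/(0.5·√(2π)))·exp(−(0.23−4.3)²/(2·0.5²)) = 0.797885·exp(-33.12980) = 3.26476e-15
Unnormalised posteriors:
  w_I·p_I = 0.25 × 0.0269403 = 0.00673506
  w_II·p_II = 0.26 × 0.361331 = 0.0939461
  w_III·p_III = 0.26 × 1.52585e-06 = 3.9672e-07
  w_IV·p_IV = 0.23 × 3.26476e-15 = 7.50894e-16
Sum: 0.00673506 + 0.0939461 + 3.9672e-07 + 7.50894e-16 = 0.100682
So the posterior for Class I is 0.00673506 / 0.100682 ≈ 0.0669.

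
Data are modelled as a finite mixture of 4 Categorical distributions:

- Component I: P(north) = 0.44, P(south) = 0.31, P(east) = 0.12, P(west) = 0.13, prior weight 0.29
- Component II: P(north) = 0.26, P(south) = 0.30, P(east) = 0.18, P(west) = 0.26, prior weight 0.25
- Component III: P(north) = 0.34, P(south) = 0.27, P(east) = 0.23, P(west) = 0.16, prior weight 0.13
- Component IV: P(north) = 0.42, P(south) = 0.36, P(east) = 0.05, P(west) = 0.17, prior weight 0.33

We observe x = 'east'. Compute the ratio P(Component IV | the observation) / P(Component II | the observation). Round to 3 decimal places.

Posterior odds = (w_i f_i(x)) / (w_j f_j(x)); the normalising sum cancels.
Evaluate each component's likelihood at the observed value:
  p_I = 0.12
  p_II = 0.18
  p_III = 0.23
  p_IV = 0.05
Posterior odds = (w_IV·p_IV) / (w_II·p_II) = (0.33·0.05) / (0.25·0.18) = 0.0165 / 0.045 ≈ 0.367

0.367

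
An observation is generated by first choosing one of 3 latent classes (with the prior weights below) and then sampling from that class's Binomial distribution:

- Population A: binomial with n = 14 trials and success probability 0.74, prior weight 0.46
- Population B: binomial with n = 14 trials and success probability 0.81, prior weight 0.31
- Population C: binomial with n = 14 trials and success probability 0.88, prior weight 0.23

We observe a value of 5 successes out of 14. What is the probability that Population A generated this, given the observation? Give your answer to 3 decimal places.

P(component k | x) = π_k·f_k(x) / marginal(x), where marginal(x) = Σ_j π_j·f_j(x).
Component likelihoods at x = 5 successes out of 14:
  L_A = 0.00241203
  L_B = 0.000225254
  L_C = 5.45141e-06
Weight by the priors:
  π_A·L_A = 0.46 × 0.00241203 = 0.00110953
  π_B·L_B = 0.31 × 0.000225254 = 6.98286e-05
  π_C·L_C = 0.23 × 5.45141e-06 = 1.25382e-06
Evidence: 0.00110953 + 6.98286e-05 + 1.25382e-06 = 0.00118062
P(Population A | data) = 0.00110953 / 0.00118062 ≈ 0.940

0.940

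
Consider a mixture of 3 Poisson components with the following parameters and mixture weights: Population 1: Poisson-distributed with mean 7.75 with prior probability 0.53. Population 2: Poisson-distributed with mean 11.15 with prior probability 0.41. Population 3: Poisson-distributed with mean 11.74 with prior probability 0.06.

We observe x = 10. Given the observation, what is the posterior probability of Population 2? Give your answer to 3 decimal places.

The responsibility of component k is w_k f_k(x) divided by Σ_j w_j f_j(x).
Poisson probabilities:
  f_1 = 0.0927837
  f_2 = 0.117653
  f_3 = 0.10922
Prior × likelihood for each component:
  w_1·f_1 = 0.53 × 0.0927837 = 0.0491754
  w_2·f_2 = 0.41 × 0.117653 = 0.0482376
  w_3·f_3 = 0.06 × 0.10922 = 0.00655318
Sum: 0.0491754 + 0.0482376 + 0.00655318 = 0.103966
P(Population 2 | data) = 0.0482376 / 0.103966 ≈ 0.464

0.464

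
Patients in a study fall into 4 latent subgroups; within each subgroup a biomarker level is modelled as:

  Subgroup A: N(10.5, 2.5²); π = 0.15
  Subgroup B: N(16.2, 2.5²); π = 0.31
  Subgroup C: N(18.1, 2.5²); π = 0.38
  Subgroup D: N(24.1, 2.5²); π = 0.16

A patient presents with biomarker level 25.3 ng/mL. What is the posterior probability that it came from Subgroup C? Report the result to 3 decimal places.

By Bayes' theorem, P(k | x) = π_k f_k(x) / Σ_j π_j f_j(x).
Evaluate each component's likelihood at the observed value:
  L_A = (1/(2.5·√(2π)))·exp(−(25.3−10.5)²/(2·2.5²)) = 0.159577·exp(-17.52320) = 3.91508e-09
  L_B = (1/(2.5·√(2π)))·exp(−(25.3−16.2)²/(2·2.5²)) = 0.159577·exp(-6.62480) = 0.000211766
  L_C = (1/(2.5·√(2π)))·exp(−(25.3−18.1)²/(2·2.5²)) = 0.159577·exp(-4.14720) = 0.00252269
  L_D = (1/(2.5·√(2π)))·exp(−(25.3−24.1)²/(2·2.5²)) = 0.159577·exp(-0.11520) = 0.142213
Unnormalised posteriors:
  π_A·L_A = 0.15 × 3.91508e-09 = 5.87262e-10
  π_B·L_B = 0.31 × 0.000211766 = 6.56474e-05
  π_C·L_C = 0.38 × 0.00252269 = 0.000958622
  π_D·L_D = 0.16 × 0.142213 = 0.0227541
Normaliser: 5.87262e-10 + 6.56474e-05 + 0.000958622 + 0.0227541 = 0.0237784
Responsibility of Subgroup C: 0.000958622 / 0.0237784 ≈ 0.040

0.040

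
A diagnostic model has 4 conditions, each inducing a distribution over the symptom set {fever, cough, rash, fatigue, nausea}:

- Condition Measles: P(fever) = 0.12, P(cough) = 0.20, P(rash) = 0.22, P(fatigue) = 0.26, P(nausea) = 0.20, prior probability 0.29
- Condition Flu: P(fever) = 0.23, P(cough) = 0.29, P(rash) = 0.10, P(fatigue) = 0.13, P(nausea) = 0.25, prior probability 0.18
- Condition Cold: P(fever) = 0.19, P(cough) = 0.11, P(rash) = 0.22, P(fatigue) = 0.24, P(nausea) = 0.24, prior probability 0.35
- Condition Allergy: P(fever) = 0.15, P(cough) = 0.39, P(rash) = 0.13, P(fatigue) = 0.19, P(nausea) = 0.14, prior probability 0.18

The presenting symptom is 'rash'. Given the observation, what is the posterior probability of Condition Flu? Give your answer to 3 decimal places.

By Bayes' theorem, P(k | x) = w_k f_k(x) / Σ_j w_j f_j(x).
Evaluate each component's likelihood at the observed value:
  f_Measles = P(rash | comp) = 0.22
  f_Flu = P(rash | comp) = 0.10
  f_Cold = P(rash | comp) = 0.22
  f_Allergy = P(rash | comp) = 0.13
Multiply by the mixture weights:
  w_Measles·f_Measles = 0.29 × 0.22 = 0.0638
  w_Flu·f_Flu = 0.18 × 0.1 = 0.018
  w_Cold·f_Cold = 0.35 × 0.22 = 0.077
  w_Allergy·f_Allergy = 0.18 × 0.13 = 0.0234
Normaliser: 0.0638 + 0.018 + 0.077 + 0.0234 = 0.1822
So the posterior for Condition Flu is 0.018 / 0.1822 ≈ 0.099.

0.099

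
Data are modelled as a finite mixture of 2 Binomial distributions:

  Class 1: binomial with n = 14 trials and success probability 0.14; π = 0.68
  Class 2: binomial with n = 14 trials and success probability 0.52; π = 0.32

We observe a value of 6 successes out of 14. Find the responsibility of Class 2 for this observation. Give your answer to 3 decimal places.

The responsibility of component k is π_k f_k(x) divided by Σ_j π_j f_j(x).
Binomial probabilities:
  p_1 = C(14,6)·0.14^6·0.86^8 = 3003·7.52954e-06·0.299218 = 0.00676568
  p_2 = C(14,6)·0.52^6·0.48^8 = 3003·0.0197706·0.00281793 = 0.167304
Weight by the priors:
  π_1·p_1 = 0.68 × 0.00676568 = 0.00460066
  π_2·p_2 = 0.32 × 0.167304 = 0.0535372
Normaliser: 0.00460066 + 0.0535372 = 0.0581378
Responsibility of Class 2: 0.0535372 / 0.0581378 ≈ 0.921

0.921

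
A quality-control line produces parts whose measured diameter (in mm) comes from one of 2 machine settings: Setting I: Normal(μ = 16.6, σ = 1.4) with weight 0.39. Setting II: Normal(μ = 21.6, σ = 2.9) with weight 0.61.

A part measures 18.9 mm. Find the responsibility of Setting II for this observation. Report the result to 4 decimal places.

0.6537

P(component k | x) = w_k·f_k(x) / marginal(x), where marginal(x) = Σ_j w_j·f_j(x).
Normal densities:
  p_I = (1/(1.4·√(2π)))·exp(−(18.9−16.6)²/(2·1.4²)) = 0.284959·exp(-1.34949) = 0.0739105
  p_II = (1/(2.9·√(2π)))·exp(−(18.9−21.6)²/(2·2.9²)) = 0.137566·exp(-0.43341) = 0.0891833
Prior × likelihood for each component:
  w_I·p_I = 0.39 × 0.0739105 = 0.0288251
  w_II·p_II = 0.61 × 0.0891833 = 0.0544018
Marginal: 0.0288251 + 0.0544018 = 0.0832269
So the posterior for Setting II is 0.0544018 / 0.0832269 ≈ 0.6537.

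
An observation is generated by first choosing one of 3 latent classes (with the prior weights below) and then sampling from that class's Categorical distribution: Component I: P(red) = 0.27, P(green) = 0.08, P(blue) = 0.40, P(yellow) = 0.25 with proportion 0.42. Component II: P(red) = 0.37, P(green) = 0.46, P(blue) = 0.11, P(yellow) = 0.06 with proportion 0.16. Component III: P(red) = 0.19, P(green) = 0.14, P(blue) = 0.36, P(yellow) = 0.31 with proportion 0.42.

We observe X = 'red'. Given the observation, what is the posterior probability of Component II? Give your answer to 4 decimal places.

0.2345

P(component k | x) = π_k·f_k(x) / marginal(x), where marginal(x) = Σ_j π_j·f_j(x).
Component likelihoods at x = 'red':
  L_I = P(red | comp) = 0.27
  L_II = P(red | comp) = 0.37
  L_III = P(red | comp) = 0.19
Multiply by the mixture weights:
  π_I·L_I = 0.42 × 0.27 = 0.1134
  π_II·L_II = 0.16 × 0.37 = 0.0592
  π_III·L_III = 0.42 × 0.19 = 0.0798
Marginal: 0.1134 + 0.0592 + 0.0798 = 0.2524
Responsibility of Component II: 0.0592 / 0.2524 ≈ 0.2345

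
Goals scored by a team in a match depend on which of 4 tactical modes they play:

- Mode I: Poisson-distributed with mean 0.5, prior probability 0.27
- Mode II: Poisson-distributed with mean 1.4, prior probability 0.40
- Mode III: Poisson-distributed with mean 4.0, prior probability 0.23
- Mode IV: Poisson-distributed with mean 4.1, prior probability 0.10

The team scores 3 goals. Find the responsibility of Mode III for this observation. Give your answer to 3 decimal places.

0.399

Posterior ∝ prior × likelihood, so P(k | x) ∝ π_k f_k(x); normalise over all components.
Poisson probabilities:
  L_I = 0.0126361
  L_II = 0.112777
  L_III = 0.195367
  L_IV = 0.190368
Unnormalised posteriors:
  π_I·L_I = 0.27 × 0.0126361 = 0.00341173
  π_II·L_II = 0.40 × 0.112777 = 0.0451108
  π_III·L_III = 0.23 × 0.195367 = 0.0449344
  π_IV·L_IV = 0.10 × 0.190368 = 0.0190368
Denominator: 0.00341173 + 0.0451108 + 0.0449344 + 0.0190368 = 0.112494
P(Mode III | x) ≈ 0.399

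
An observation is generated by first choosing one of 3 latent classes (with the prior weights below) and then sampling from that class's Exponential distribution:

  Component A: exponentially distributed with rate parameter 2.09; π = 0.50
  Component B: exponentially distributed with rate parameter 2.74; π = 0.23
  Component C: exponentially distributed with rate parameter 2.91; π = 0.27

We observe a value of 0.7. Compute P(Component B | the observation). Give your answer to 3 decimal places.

0.212

Apply Bayes' rule: the posterior for each component is proportional to its prior times its likelihood at x.
Component likelihoods at x = 0.7:
  f_A = 0.48392
  f_B = 0.402507
  f_C = 0.37952
Unnormalised posteriors:
  P(Z=A)·f_A = 0.50 × 0.48392 = 0.24196
  P(Z=B)·f_B = 0.23 × 0.402507 = 0.0925767
  P(Z=C)·f_C = 0.27 × 0.37952 = 0.102471
Evidence: 0.24196 + 0.0925767 + 0.102471 = 0.437007
Responsibility of Component B: 0.0925767 / 0.437007 ≈ 0.212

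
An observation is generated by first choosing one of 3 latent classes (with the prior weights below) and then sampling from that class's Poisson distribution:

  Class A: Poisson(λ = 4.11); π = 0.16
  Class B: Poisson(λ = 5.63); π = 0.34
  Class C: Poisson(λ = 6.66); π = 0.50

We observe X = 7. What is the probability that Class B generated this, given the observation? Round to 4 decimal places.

0.3402

The responsibility of component k is π_k f_k(x) divided by Σ_j π_j f_j(x).
Poisson probabilities:
  f_A = e^(−4.11)·4.11^7/7! = 0.0644929
  f_B = e^(−5.63)·5.63^7/7! = 0.127659
  f_C = e^(−6.66)·6.66^7/7! = 0.147737
Multiply by the mixture weights:
  π_A·f_A = 0.16 × 0.0644929 = 0.0103189
  π_B·f_B = 0.34 × 0.127659 = 0.0434039
  π_C·f_C = 0.50 × 0.147737 = 0.0738683
Normaliser: 0.0103189 + 0.0434039 + 0.0738683 = 0.127591
Responsibility of Class B: 0.0434039 / 0.127591 ≈ 0.3402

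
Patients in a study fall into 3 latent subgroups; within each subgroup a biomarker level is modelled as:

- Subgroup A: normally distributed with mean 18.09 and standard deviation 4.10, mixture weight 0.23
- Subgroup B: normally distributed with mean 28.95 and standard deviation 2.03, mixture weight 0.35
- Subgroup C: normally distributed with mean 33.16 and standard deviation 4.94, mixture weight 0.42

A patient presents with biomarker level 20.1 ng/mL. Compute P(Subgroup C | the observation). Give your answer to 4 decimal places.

0.0493

P(component k | x) = π_k·f_k(x) / marginal(x), where marginal(x) = Σ_j π_j·f_j(x).
Normal densities:
  f_A = (1/(4.10·√(2π)))·exp(−(20.1−18.09)²/(2·4.10²)) = 0.097303·exp(-0.12017) = 0.0862854
  f_B = (1/(2.03·√(2π)))·exp(−(20.1−28.95)²/(2·2.03²)) = 0.196523·exp(-9.50308) = 1.46649e-05
  f_C = (1/(4.94·√(2π)))·exp(−(20.1−33.16)²/(2·4.94²)) = 0.080758·exp(-3.49464) = 0.00245177
Prior × likelihood for each component:
  π_A·f_A = 0.23 × 0.0862854 = 0.0198456
  π_B·f_B = 0.35 × 1.46649e-05 = 5.1327e-06
  π_C·f_C = 0.42 × 0.00245177 = 0.00102974
Marginal: 0.0198456 + 5.1327e-06 + 0.00102974 = 0.0208805
P(Subgroup C | x) ≈ 0.0493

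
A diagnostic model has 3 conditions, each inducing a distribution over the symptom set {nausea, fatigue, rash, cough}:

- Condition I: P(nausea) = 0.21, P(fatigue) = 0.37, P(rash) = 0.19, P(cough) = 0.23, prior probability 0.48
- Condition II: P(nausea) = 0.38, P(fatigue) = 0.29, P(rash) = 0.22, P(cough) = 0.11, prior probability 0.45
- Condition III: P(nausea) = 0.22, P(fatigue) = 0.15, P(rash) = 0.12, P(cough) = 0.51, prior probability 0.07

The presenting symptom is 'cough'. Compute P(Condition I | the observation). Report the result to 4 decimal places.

The responsibility of component k is π_k f_k(x) divided by Σ_j π_j f_j(x).
Evaluate each component's likelihood at the observed value:
  L_I = P(cough | comp) = 0.23
  L_II = P(cough | comp) = 0.11
  L_III = P(cough | comp) = 0.51
Unnormalised posteriors:
  π_I·L_I = 0.48 × 0.23 = 0.1104
  π_II·L_II = 0.45 × 0.11 = 0.0495
  π_III·L_III = 0.07 × 0.51 = 0.0357
Denominator: 0.1104 + 0.0495 + 0.0357 = 0.1956
So the posterior for Condition I is 0.1104 / 0.1956 ≈ 0.5644.

0.5644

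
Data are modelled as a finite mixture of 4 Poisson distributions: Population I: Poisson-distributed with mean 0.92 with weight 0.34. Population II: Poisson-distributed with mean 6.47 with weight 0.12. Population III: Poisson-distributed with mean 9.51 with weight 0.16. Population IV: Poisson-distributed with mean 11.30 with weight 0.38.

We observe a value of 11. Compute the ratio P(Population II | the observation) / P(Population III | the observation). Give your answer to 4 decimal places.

0.2266

The posterior odds equal the prior odds times the likelihood ratio: (π_i/π_j)·(f_i(x)/f_j(x)).
Component likelihoods at x = 11:
  f_I = 3.98988e-09
  f_II = 0.032278
  f_III = 0.106829
  f_IV = 0.118899
0.00387336 / 0.0170927 ≈ 0.2266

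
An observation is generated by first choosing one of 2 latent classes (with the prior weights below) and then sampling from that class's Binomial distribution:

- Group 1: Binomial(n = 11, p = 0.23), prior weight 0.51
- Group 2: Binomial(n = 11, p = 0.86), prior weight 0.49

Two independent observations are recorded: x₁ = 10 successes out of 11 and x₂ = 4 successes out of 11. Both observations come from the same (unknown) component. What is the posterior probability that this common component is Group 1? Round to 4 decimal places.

0.0083

P(component k | x) = π_k·f_k(x) / marginal(x), where marginal(x) = Σ_j π_j·f_j(x).
Since both observations come from the same component, the likelihood for component k is f_k(x₁)·f_k(x₂).
  p_1 = [3.50883e-06] × [0.148204] = 5.20022e-07
  p_2 = [0.340804] × [0.000190285] = 6.48499e-05
Multiply by the mixture weights:
  π_1·p_1 = 0.51 × 5.20022e-07 = 2.65211e-07
  π_2·p_2 = 0.49 × 6.48499e-05 = 3.17764e-05
Denominator: 2.65211e-07 + 3.17764e-05 = 3.20417e-05
P(Group 1 | x₁, x₂) = 2.65211e-07 / 3.20417e-05 ≈ 0.0083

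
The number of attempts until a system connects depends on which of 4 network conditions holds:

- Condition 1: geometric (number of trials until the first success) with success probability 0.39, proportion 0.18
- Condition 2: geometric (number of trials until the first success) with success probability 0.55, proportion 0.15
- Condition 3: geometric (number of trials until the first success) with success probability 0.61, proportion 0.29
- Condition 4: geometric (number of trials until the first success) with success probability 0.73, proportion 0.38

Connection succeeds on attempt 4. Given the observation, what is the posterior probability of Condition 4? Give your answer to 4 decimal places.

The responsibility of component k is π_k f_k(x) divided by Σ_j π_j f_j(x).
Component likelihoods at x = 4:
  p_1 = 0.39·(1−0.39)^3 = 0.39·0.226981 = 0.0885226
  p_2 = 0.55·(1−0.55)^3 = 0.55·0.091125 = 0.0501187
  p_3 = 0.61·(1−0.61)^3 = 0.61·0.059319 = 0.0361846
  p_4 = 0.73·(1−0.73)^3 = 0.73·0.019683 = 0.0143686
Multiply by the mixture weights:
  π_1·p_1 = 0.18 × 0.0885226 = 0.0159341
  π_2·p_2 = 0.15 × 0.0501187 = 0.00751781
  π_3·p_3 = 0.29 × 0.0361846 = 0.0104935
  π_4·p_4 = 0.38 × 0.0143686 = 0.00546006
Marginal: 0.0159341 + 0.00751781 + 0.0104935 + 0.00546006 = 0.0394055
P(Condition 4 | x) ≈ 0.1386

0.1386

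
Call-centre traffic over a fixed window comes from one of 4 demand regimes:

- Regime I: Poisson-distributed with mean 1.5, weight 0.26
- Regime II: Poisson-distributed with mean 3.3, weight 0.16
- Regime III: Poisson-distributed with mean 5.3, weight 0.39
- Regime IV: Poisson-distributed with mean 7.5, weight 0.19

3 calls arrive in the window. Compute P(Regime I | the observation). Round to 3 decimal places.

P(component k | x) = P(Z=k)·f_k(x) / marginal(x), where marginal(x) = Σ_j P(Z=j)·f_j(x).
Component likelihoods at x = 3 calls:
  p_I = 0.125511
  p_II = 0.220912
  p_III = 0.123856
  p_IV = 0.0388887
Weight by the priors:
  P(Z=I)·p_I = 0.26 × 0.125511 = 0.0326328
  P(Z=II)·p_II = 0.16 × 0.220912 = 0.0353459
  P(Z=III)·p_III = 0.39 × 0.123856 = 0.0483037
  P(Z=IV)·p_IV = 0.19 × 0.0388887 = 0.00738886
Marginal: 0.0326328 + 0.0353459 + 0.0483037 + 0.00738886 = 0.123671
P(Regime I | 3 calls) ≈ 0.264

0.264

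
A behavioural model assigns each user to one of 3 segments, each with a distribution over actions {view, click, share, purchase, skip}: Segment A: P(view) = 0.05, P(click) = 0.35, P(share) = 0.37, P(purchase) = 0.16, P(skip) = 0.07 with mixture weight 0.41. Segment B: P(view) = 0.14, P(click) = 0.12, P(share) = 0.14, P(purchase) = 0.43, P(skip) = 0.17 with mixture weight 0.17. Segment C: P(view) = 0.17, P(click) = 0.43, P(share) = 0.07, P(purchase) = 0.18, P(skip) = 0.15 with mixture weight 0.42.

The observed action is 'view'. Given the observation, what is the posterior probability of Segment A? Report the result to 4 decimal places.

0.1772

Apply Bayes' rule: the posterior for each component is proportional to its prior times its likelihood at x.
Component likelihoods at x = 'view':
  p_A = P(view | comp) = 0.05
  p_B = P(view | comp) = 0.14
  p_C = P(view | comp) = 0.17
Unnormalised posteriors:
  P(Z=A)·p_A = 0.41 × 0.05 = 0.0205
  P(Z=B)·p_B = 0.17 × 0.14 = 0.0238
  P(Z=C)·p_C = 0.42 × 0.17 = 0.0714
Evidence: 0.0205 + 0.0238 + 0.0714 = 0.1157
P(Segment A | x) ≈ 0.1772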